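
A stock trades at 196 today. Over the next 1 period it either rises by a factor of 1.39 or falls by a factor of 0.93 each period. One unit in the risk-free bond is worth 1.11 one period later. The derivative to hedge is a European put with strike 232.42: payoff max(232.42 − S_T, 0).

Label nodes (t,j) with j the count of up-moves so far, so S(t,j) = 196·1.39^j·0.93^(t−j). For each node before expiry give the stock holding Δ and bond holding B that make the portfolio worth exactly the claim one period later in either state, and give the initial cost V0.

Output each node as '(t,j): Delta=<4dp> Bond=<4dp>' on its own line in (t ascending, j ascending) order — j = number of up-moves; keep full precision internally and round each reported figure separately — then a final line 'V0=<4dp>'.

(0,0): Delta=-0.5561 Bond=136.4955
V0=27.4955

Risk-neutral probability p* = (R−d)/(u−d) = (1.11−0.93)/(1.39−0.93) = 0.3913.
Terminal values V(1,·): V(1,0)=50.1400, V(1,1)=0.0000
Node (0,0) S=196.0000: V=(p*·0.0000+(1−p*)·50.1400)/1.11=27.4955; Δ=(0.0000−50.1400)/(272.4400−182.2800)=-0.5561; B=V−Δ·S=136.4955
Each (Δ,B) replicates both successor values, so the strategy is self-financing and V0 is arbitrage-free.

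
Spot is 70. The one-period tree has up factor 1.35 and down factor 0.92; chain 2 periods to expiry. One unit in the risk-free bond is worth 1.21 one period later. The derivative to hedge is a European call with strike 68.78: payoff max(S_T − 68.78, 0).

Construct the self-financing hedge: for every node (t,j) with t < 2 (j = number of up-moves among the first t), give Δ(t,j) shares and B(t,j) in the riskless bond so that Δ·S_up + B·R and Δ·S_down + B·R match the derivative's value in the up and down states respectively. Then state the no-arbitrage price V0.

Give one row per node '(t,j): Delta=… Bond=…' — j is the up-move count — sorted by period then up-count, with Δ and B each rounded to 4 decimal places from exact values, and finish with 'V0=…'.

Risk-neutral probability p* = (R−d)/(u−d) = (1.21−0.92)/(1.35−0.92) = 0.6744.
Payoff layer (t=2): V(2,0)=0.0000, V(2,1)=18.1600, V(2,2)=58.7950
(1,0): S=64.4000. Δ = (V_up−V_dn)/(S_up−S_dn) = (18.1600−0.0000)/(86.9400−59.2480) = 0.6558. V = [p*·18.1600 + (1−p*)·0.0000]/1.21 = 10.1219. B = V − Δ·S = -32.1107.
(1,1): S=94.5000. Δ = (V_up−V_dn)/(S_up−S_dn) = (58.7950−18.1600)/(127.5750−86.9400) = 1.0000. V = [p*·58.7950 + (1−p*)·18.1600]/1.21 = 37.6570. B = V − Δ·S = -56.8430.
(0,0): S=70.0000. Δ = (V_up−V_dn)/(S_up−S_dn) = (37.6570−10.1219)/(94.5000−64.4000) = 0.9148. V = [p*·37.6570 + (1−p*)·10.1219]/1.21 = 23.7125. B = V − Δ·S = -40.3228.
Root portfolio cost Δ·70+B reproduces V0=23.7125.

(0,0): Delta=0.9148 Bond=-40.3228
(1,0): Delta=0.6558 Bond=-32.1107
(1,1): Delta=1.0000 Bond=-56.8430
V0=23.7125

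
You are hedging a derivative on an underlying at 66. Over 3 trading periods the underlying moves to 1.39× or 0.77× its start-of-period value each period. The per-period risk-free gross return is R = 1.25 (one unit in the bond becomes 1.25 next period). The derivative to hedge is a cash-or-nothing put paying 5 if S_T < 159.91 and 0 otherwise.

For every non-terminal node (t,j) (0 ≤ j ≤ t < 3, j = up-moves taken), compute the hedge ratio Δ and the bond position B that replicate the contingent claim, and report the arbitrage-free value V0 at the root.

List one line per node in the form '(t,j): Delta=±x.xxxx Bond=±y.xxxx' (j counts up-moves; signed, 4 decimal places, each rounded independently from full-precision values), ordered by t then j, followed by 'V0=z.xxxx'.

(0,0): Delta=-0.0469 Bond=4.4656
(1,0): Delta=0.0000 Bond=3.2000
(1,1): Delta=-0.0544 Bond=6.2768
(2,0): Delta=0.0000 Bond=4.0000
(2,1): Delta=0.0000 Bond=4.0000
(2,2): Delta=-0.0632 Bond=8.9677
V0=1.3721

No-arbitrage ⇒ martingale measure with p* = (R−d)/(u−d) = 0.7742.
At expiry t=3: V(3,0)=5.0000, V(3,1)=5.0000, V(3,2)=5.0000, V(3,3)=0.0000
  t=2,j=0: stock 39.1314 → up 54.3926 (V=5.0000), down 30.1312 (V=5.0000). Price 4.0000; hedge Δ=0.0000, bond B=4.0000.
  t=2,j=1: stock 70.6398 → up 98.1893 (V=5.0000), down 54.3926 (V=5.0000). Price 4.0000; hedge Δ=0.0000, bond B=4.0000.
  t=2,j=2: stock 127.5186 → up 177.2509 (V=0.0000), down 98.1893 (V=5.0000). Price 0.9032; hedge Δ=-0.0632, bond B=8.9677.
  t=1,j=0: stock 50.8200 → up 70.6398 (V=4.0000), down 39.1314 (V=4.0000). Price 3.2000; hedge Δ=0.0000, bond B=3.2000.
  t=1,j=1: stock 91.7400 → up 127.5186 (V=0.9032), down 70.6398 (V=4.0000). Price 1.2820; hedge Δ=-0.0544, bond B=6.2768.
  t=0,j=0: stock 66.0000 → up 91.7400 (V=1.2820), down 50.8200 (V=3.2000). Price 1.3721; hedge Δ=-0.0469, bond B=4.4656.
Each (Δ,B) replicates both successor values, so the strategy is self-financing and V0 is arbitrage-free.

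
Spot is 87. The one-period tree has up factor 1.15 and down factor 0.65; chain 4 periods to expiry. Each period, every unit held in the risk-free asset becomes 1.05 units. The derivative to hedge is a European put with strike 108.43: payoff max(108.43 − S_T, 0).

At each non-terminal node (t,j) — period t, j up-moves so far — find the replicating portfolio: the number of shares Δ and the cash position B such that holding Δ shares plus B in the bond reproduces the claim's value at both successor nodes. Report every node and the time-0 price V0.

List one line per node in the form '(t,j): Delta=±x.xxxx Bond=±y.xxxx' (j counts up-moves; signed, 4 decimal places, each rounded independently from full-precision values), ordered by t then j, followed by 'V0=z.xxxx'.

The replicating-portfolio and risk-neutral prices coincide; use p* = (1.05−0.65)/(1.15−0.65) = 0.8000 for the latter.
Terminal values V(4,·): V(4,0)=92.9000, V(4,1)=80.9538, V(4,2)=59.8182, V(4,3)=22.4245, V(4,4)=0.0000
(3,0): S=23.8924. Δ = (V_up−V_dn)/(S_up−S_dn) = (80.9538−92.9000)/(27.4762−15.5300) = -1.0000. V = [p*·80.9538 + (1−p*)·92.9000]/1.05 = 79.3743. B = V − Δ·S = 103.2667.
(3,1): S=42.2711. Δ = (V_up−V_dn)/(S_up−S_dn) = (59.8182−80.9538)/(48.6118−27.4762) = -1.0000. V = [p*·59.8182 + (1−p*)·80.9538]/1.05 = 60.9955. B = V − Δ·S = 103.2667.
(3,2): S=74.7874. Δ = (V_up−V_dn)/(S_up−S_dn) = (22.4245−59.8182)/(86.0055−48.6118) = -1.0000. V = [p*·22.4245 + (1−p*)·59.8182]/1.05 = 28.4793. B = V − Δ·S = 103.2667.
(3,3): S=132.3161. Δ = (V_up−V_dn)/(S_up−S_dn) = (0.0000−22.4245)/(152.1635−86.0055) = -0.3390. V = [p*·0.0000 + (1−p*)·22.4245]/1.05 = 4.2713. B = V − Δ·S = 49.1204.
(2,0): S=36.7575. Δ = (V_up−V_dn)/(S_up−S_dn) = (60.9955−79.3743)/(42.2711−23.8924) = -1.0000. V = [p*·60.9955 + (1−p*)·79.3743]/1.05 = 61.5917. B = V − Δ·S = 98.3492.
(2,1): S=65.0325. Δ = (V_up−V_dn)/(S_up−S_dn) = (28.4793−60.9955)/(74.7874−42.2711) = -1.0000. V = [p*·28.4793 + (1−p*)·60.9955]/1.05 = 33.3167. B = V − Δ·S = 98.3492.
(2,2): S=115.0575. Δ = (V_up−V_dn)/(S_up−S_dn) = (4.2713−28.4793)/(132.3161−74.7874) = -0.4208. V = [p*·4.2713 + (1−p*)·28.4793]/1.05 = 8.6790. B = V − Δ·S = 57.0949.
(1,0): S=56.5500. Δ = (V_up−V_dn)/(S_up−S_dn) = (33.3167−61.5917)/(65.0325−36.7575) = -1.0000. V = [p*·33.3167 + (1−p*)·61.5917]/1.05 = 37.1159. B = V − Δ·S = 93.6659.
(1,1): S=100.0500. Δ = (V_up−V_dn)/(S_up−S_dn) = (8.6790−33.3167)/(115.0575−65.0325) = -0.4925. V = [p*·8.6790 + (1−p*)·33.3167]/1.05 = 12.9586. B = V − Δ·S = 62.2340.
(0,0): S=87.0000. Δ = (V_up−V_dn)/(S_up−S_dn) = (12.9586−37.1159)/(100.0500−56.5500) = -0.5553. V = [p*·12.9586 + (1−p*)·37.1159]/1.05 = 16.9429. B = V − Δ·S = 65.2575.
Self-financing check: at every node Δ·S+B equals the discounted successor values.

(0,0): Delta=-0.5553 Bond=65.2575
(1,0): Delta=-1.0000 Bond=93.6659
(1,1): Delta=-0.4925 Bond=62.2340
(2,0): Delta=-1.0000 Bond=98.3492
(2,1): Delta=-1.0000 Bond=98.3492
(2,2): Delta=-0.4208 Bond=57.0949
(3,0): Delta=-1.0000 Bond=103.2667
(3,1): Delta=-1.0000 Bond=103.2667
(3,2): Delta=-1.0000 Bond=103.2667
(3,3): Delta=-0.3390 Bond=49.1204
V0=16.9429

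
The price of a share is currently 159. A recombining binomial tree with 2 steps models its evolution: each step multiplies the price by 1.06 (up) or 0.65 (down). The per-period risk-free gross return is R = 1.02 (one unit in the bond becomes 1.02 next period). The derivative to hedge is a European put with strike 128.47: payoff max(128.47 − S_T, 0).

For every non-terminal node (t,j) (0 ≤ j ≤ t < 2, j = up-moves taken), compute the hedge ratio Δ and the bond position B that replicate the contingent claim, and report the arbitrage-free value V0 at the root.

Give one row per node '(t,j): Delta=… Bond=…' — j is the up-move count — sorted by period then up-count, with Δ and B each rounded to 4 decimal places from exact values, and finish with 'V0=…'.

Since d<R<u, set p* = (R−d)/(u−d) = 0.9024; price each node as the discounted p*-expectation of its children.
At expiry t=2: V(2,0)=61.2925, V(2,1)=18.9190, V(2,2)=0.0000
(1,0): S=103.3500. Δ = (V_up−V_dn)/(S_up−S_dn) = (18.9190−61.2925)/(109.5510−67.1775) = -1.0000. V = [p*·18.9190 + (1−p*)·61.2925]/1.02 = 22.6010. B = V − Δ·S = 125.9510.
(1,1): S=168.5400. Δ = (V_up−V_dn)/(S_up−S_dn) = (0.0000−18.9190)/(178.6524−109.5510) = -0.2738. V = [p*·0.0000 + (1−p*)·18.9190]/1.02 = 1.8096. B = V − Δ·S = 47.9535.
(0,0): S=159.0000. Δ = (V_up−V_dn)/(S_up−S_dn) = (1.8096−22.6010)/(168.5400−103.3500) = -0.3189. V = [p*·1.8096 + (1−p*)·22.6010]/1.02 = 3.7627. B = V − Δ·S = 54.4735.
Root portfolio cost Δ·159+B reproduces V0=3.7627.

(0,0): Delta=-0.3189 Bond=54.4735
(1,0): Delta=-1.0000 Bond=125.9510
(1,1): Delta=-0.2738 Bond=47.9535
V0=3.7627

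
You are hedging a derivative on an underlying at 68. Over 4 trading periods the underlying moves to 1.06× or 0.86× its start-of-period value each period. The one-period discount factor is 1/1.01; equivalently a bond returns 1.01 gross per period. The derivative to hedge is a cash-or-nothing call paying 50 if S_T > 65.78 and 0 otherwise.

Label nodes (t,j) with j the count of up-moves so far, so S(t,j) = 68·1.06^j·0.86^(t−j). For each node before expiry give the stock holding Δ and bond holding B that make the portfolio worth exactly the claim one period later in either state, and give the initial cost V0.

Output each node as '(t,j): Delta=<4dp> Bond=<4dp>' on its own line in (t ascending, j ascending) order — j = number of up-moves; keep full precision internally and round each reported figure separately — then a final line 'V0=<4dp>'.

Under the risk-neutral measure, an up-move has probability p* = (R−d)/(u−d) = 0.7500 and values discount at R = 1.01.
Payoff layer (t=4): V(4,0)=0.0000, V(4,1)=0.0000, V(4,2)=0.0000, V(4,3)=50.0000, V(4,4)=50.0000
Node (3,0) S=43.2518: V=(p*·0.0000+(1−p*)·0.0000)/1.01=0.0000; Δ=(0.0000−0.0000)/(45.8469−37.1966)=0.0000; B=V−Δ·S=0.0000
Node (3,1) S=53.3104: V=(p*·0.0000+(1−p*)·0.0000)/1.01=0.0000; Δ=(0.0000−0.0000)/(56.5090−45.8469)=0.0000; B=V−Δ·S=0.0000
Node (3,2) S=65.7081: V=(p*·50.0000+(1−p*)·0.0000)/1.01=37.1287; Δ=(50.0000−0.0000)/(69.6506−56.5090)=3.8047; B=V−Δ·S=-212.8713
Node (3,3) S=80.9891: V=(p*·50.0000+(1−p*)·50.0000)/1.01=49.5050; Δ=(50.0000−50.0000)/(85.8484−69.6506)=0.0000; B=V−Δ·S=49.5050
Node (2,0) S=50.2928: V=(p*·0.0000+(1−p*)·0.0000)/1.01=0.0000; Δ=(0.0000−0.0000)/(53.3104−43.2518)=0.0000; B=V−Δ·S=0.0000
Node (2,1) S=61.9888: V=(p*·37.1287+(1−p*)·0.0000)/1.01=27.5708; Δ=(37.1287−0.0000)/(65.7081−53.3104)=2.9948; B=V−Δ·S=-158.0727
Node (2,2) S=76.4048: V=(p*·49.5050+(1−p*)·37.1287)/1.01=45.9514; Δ=(49.5050−37.1287)/(80.9891−65.7081)=0.8099; B=V−Δ·S=-15.9298
Node (1,0) S=58.4800: V=(p*·27.5708+(1−p*)·0.0000)/1.01=20.4734; Δ=(27.5708−0.0000)/(61.9888−50.2928)=2.3573; B=V−Δ·S=-117.3807
Node (1,1) S=72.0800: V=(p*·45.9514+(1−p*)·27.5708)/1.01=40.9468; Δ=(45.9514−27.5708)/(76.4048−61.9888)=1.2750; B=V−Δ·S=-50.9560
Node (0,0) S=68.0000: V=(p*·40.9468+(1−p*)·20.4734)/1.01=35.4737; Δ=(40.9468−20.4734)/(72.0800−58.4800)=1.5054; B=V−Δ·S=-66.8932
The time-0 hedge costs 35.4737, which is the no-arbitrage price.

(0,0): Delta=1.5054 Bond=-66.8932
(1,0): Delta=2.3573 Bond=-117.3807
(1,1): Delta=1.2750 Bond=-50.9560
(2,0): Delta=0.0000 Bond=0.0000
(2,1): Delta=2.9948 Bond=-158.0727
(2,2): Delta=0.8099 Bond=-15.9298
(3,0): Delta=0.0000 Bond=0.0000
(3,1): Delta=0.0000 Bond=0.0000
(3,2): Delta=3.8047 Bond=-212.8713
(3,3): Delta=0.0000 Bond=49.5050
V0=35.4737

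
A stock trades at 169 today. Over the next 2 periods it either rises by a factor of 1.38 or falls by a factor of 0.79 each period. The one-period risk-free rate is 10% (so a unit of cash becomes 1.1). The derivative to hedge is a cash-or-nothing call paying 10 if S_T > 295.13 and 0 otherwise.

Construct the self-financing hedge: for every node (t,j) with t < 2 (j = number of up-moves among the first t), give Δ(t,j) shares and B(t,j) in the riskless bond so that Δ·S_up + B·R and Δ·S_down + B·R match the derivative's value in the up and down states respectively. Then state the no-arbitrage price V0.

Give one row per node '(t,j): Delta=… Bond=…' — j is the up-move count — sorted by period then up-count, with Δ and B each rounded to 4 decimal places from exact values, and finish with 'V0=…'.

Risk-neutral probability p* = (R−d)/(u−d) = (1.1−0.79)/(1.38−0.79) = 0.5254.
Payoff layer (t=2): V(2,0)=0.0000, V(2,1)=0.0000, V(2,2)=10.0000
  t=1,j=0: stock 133.5100 → up 184.2438 (V=0.0000), down 105.4729 (V=0.0000). Price 0.0000; hedge Δ=0.0000, bond B=0.0000.
  t=1,j=1: stock 233.2200 → up 321.8436 (V=10.0000), down 184.2438 (V=0.0000). Price 4.7766; hedge Δ=0.0727, bond B=-12.1726.
  t=0,j=0: stock 169.0000 → up 233.2200 (V=4.7766), down 133.5100 (V=0.0000). Price 2.2816; hedge Δ=0.0479, bond B=-5.8143.
Check: Δ(0,0)·S0 + B(0,0) = 2.2816 = V0.

(0,0): Delta=0.0479 Bond=-5.8143
(1,0): Delta=0.0000 Bond=0.0000
(1,1): Delta=0.0727 Bond=-12.1726
V0=2.2816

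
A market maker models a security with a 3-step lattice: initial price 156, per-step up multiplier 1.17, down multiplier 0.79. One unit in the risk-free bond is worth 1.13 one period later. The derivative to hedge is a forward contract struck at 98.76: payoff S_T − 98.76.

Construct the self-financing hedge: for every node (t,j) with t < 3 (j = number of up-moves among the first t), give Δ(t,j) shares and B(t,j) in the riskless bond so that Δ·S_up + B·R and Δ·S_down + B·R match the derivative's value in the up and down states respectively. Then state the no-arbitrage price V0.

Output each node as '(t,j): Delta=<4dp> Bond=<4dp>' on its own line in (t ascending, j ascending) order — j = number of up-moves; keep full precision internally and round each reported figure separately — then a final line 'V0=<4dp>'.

(0,0): Delta=1.0000 Bond=-68.4456
(1,0): Delta=1.0000 Bond=-77.3436
(1,1): Delta=1.0000 Bond=-77.3436
(2,0): Delta=1.0000 Bond=-87.3982
(2,1): Delta=1.0000 Bond=-87.3982
(2,2): Delta=1.0000 Bond=-87.3982
V0=87.5544

Risk-neutral probability p* = (R−d)/(u−d) = (1.13−0.79)/(1.17−0.79) = 0.8947.
At expiry t=3: V(3,0)=-21.8459, V(3,1)=15.1507, V(3,2)=69.9432, V(3,3)=151.0916
  t=2,j=0: stock 97.3596 → up 113.9107 (V=15.1507), down 76.9141 (V=-21.8459). Price 9.9614; hedge Δ=1.0000, bond B=-87.3982.
  t=2,j=1: stock 144.1908 → up 168.7032 (V=69.9432), down 113.9107 (V=15.1507). Price 56.7926; hedge Δ=1.0000, bond B=-87.3982.
  t=2,j=2: stock 213.5484 → up 249.8516 (V=151.0916), down 168.7032 (V=69.9432). Price 126.1502; hedge Δ=1.0000, bond B=-87.3982.
  t=1,j=0: stock 123.2400 → up 144.1908 (V=56.7926), down 97.3596 (V=9.9614). Price 45.8964; hedge Δ=1.0000, bond B=-77.3436.
  t=1,j=1: stock 182.5200 → up 213.5484 (V=126.1502), down 144.1908 (V=56.7926). Price 105.1764; hedge Δ=1.0000, bond B=-77.3436.
  t=0,j=0: stock 156.0000 → up 182.5200 (V=105.1764), down 123.2400 (V=45.8964). Price 87.5544; hedge Δ=1.0000, bond B=-68.4456.
Root portfolio cost Δ·156+B reproduces V0=87.5544.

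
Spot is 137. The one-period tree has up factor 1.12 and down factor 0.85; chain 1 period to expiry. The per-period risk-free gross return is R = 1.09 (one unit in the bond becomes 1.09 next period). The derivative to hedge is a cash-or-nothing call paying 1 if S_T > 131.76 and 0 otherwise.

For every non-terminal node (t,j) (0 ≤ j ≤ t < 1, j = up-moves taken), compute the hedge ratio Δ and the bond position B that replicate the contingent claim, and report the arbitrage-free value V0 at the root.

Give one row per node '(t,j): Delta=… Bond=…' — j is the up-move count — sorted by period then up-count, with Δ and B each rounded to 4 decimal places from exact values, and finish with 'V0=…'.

Since d<R<u, set p* = (R−d)/(u−d) = 0.8889; price each node as the discounted p*-expectation of its children.
Payoff layer (t=1): V(1,0)=0.0000, V(1,1)=1.0000
  t=0,j=0: stock 137.0000 → up 153.4400 (V=1.0000), down 116.4500 (V=0.0000). Price 0.8155; hedge Δ=0.0270, bond B=-2.8882.
Each (Δ,B) replicates both successor values, so the strategy is self-financing and V0 is arbitrage-free.

(0,0): Delta=0.0270 Bond=-2.8882
V0=0.8155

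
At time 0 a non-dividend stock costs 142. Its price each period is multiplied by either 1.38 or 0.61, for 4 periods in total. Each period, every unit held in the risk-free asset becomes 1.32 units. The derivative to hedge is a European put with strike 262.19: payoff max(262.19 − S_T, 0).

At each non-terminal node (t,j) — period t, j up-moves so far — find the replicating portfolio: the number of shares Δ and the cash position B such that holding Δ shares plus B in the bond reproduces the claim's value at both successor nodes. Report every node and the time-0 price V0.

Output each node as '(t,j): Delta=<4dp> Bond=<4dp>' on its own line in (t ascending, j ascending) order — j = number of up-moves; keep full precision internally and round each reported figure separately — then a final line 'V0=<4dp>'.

Risk-neutral probability p* = (R−d)/(u−d) = (1.32−0.61)/(1.38−0.61) = 0.9221.
Payoff layer (t=4): V(4,0)=242.5289, V(4,1)=217.7108, V(4,2)=161.5649, V(4,3)=34.5464, V(4,4)=0.0000
  t=3,j=0: stock 32.2313 → up 44.4792 (V=217.7108), down 19.6611 (V=242.5289). Price 166.3975; hedge Δ=-1.0000, bond B=198.6288.
  t=3,j=1: stock 72.9167 → up 100.6251 (V=161.5649), down 44.4792 (V=217.7108). Price 125.7121; hedge Δ=-1.0000, bond B=198.6288.
  t=3,j=2: stock 164.9591 → up 227.6436 (V=34.5464), down 100.6251 (V=161.5649). Price 33.6697; hedge Δ=-1.0000, bond B=198.6288.
  t=3,j=3: stock 373.1862 → up 514.9970 (V=0.0000), down 227.6436 (V=34.5464). Price 2.0393; hedge Δ=-0.1202, bond B=46.9048.
  t=2,j=0: stock 52.8382 → up 72.9167 (V=125.7121), down 32.2313 (V=166.3975). Price 97.6382; hedge Δ=-1.0000, bond B=150.4764.
  t=2,j=1: stock 119.5356 → up 164.9591 (V=33.6697), down 72.9167 (V=125.7121). Price 30.9408; hedge Δ=-1.0000, bond B=150.4764.
  t=2,j=2: stock 270.4248 → up 373.1862 (V=2.0393), down 164.9591 (V=33.6697). Price 3.4122; hedge Δ=-0.1519, bond B=44.4905.
  t=1,j=0: stock 86.6200 → up 119.5356 (V=30.9408), down 52.8382 (V=97.6382). Price 27.3772; hedge Δ=-1.0000, bond B=113.9972.
  t=1,j=1: stock 195.9600 → up 270.4248 (V=3.4122), down 119.5356 (V=30.9408). Price 4.2100; hedge Δ=-0.1824, bond B=39.9615.
  t=0,j=0: stock 142.0000 → up 195.9600 (V=4.2100), down 86.6200 (V=27.3772). Price 4.5570; hedge Δ=-0.2119, bond B=34.6443.
Each (Δ,B) replicates both successor values, so the strategy is self-financing and V0 is arbitrage-free.

(0,0): Delta=-0.2119 Bond=34.6443
(1,0): Delta=-1.0000 Bond=113.9972
(1,1): Delta=-0.1824 Bond=39.9615
(2,0): Delta=-1.0000 Bond=150.4764
(2,1): Delta=-1.0000 Bond=150.4764
(2,2): Delta=-0.1519 Bond=44.4905
(3,0): Delta=-1.0000 Bond=198.6288
(3,1): Delta=-1.0000 Bond=198.6288
(3,2): Delta=-1.0000 Bond=198.6288
(3,3): Delta=-0.1202 Bond=46.9048
V0=4.5570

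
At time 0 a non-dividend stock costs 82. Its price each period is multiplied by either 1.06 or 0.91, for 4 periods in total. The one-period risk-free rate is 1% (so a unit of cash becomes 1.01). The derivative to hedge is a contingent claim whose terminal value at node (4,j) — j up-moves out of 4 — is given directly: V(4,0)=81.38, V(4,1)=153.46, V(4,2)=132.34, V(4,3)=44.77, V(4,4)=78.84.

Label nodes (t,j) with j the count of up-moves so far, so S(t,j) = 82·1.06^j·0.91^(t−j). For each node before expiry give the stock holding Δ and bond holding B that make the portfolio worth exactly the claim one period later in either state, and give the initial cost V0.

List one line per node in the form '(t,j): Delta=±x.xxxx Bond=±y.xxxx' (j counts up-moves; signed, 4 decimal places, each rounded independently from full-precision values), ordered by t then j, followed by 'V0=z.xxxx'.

Under the risk-neutral measure, an up-move has probability p* = (R−d)/(u−d) = 0.6667 and values discount at R = 1.01.
Terminal payoffs: V(4,0)=81.3800, V(4,1)=153.4600, V(4,2)=132.3400, V(4,3)=44.7700, V(4,4)=78.8400
Node (3,0) S=61.7928: V=(p*·153.4600+(1−p*)·81.3800)/1.01=128.1518; Δ=(153.4600−81.3800)/(65.5004−56.2315)=7.7765; B=V−Δ·S=-352.3815
Node (3,1) S=71.9785: V=(p*·132.3400+(1−p*)·153.4600)/1.01=138.0000; Δ=(132.3400−153.4600)/(76.2972−65.5004)=-1.9561; B=V−Δ·S=278.8000
Node (3,2) S=83.8430: V=(p*·44.7700+(1−p*)·132.3400)/1.01=73.2277; Δ=(44.7700−132.3400)/(88.8736−76.2972)=-6.9630; B=V−Δ·S=657.0277
Node (3,3) S=97.6633: V=(p*·78.8400+(1−p*)·44.7700)/1.01=66.8152; Δ=(78.8400−44.7700)/(103.5231−88.8736)=2.3257; B=V−Δ·S=-160.3182
Node (2,0) S=67.9042: V=(p*·138.0000+(1−p*)·128.1518)/1.01=133.3834; Δ=(138.0000−128.1518)/(71.9785−61.7928)=0.9669; B=V−Δ·S=67.7289
Node (2,1) S=79.0972: V=(p*·73.2277+(1−p*)·138.0000)/1.01=93.8797; Δ=(73.2277−138.0000)/(83.8430−71.9785)=-5.4593; B=V−Δ·S=525.6949
Node (2,2) S=92.1352: V=(p*·66.8152+(1−p*)·73.2277)/1.01=68.2700; Δ=(66.8152−73.2277)/(97.6633−83.8430)=-0.4640; B=V−Δ·S=111.0203
Node (1,0) S=74.6200: V=(p*·93.8797+(1−p*)·133.3834)/1.01=105.9877; Δ=(93.8797−133.3834)/(79.0972−67.9042)=-3.5293; B=V−Δ·S=369.3461
Node (1,1) S=86.9200: V=(p*·68.2700+(1−p*)·93.8797)/1.01=76.0461; Δ=(68.2700−93.8797)/(92.1352−79.0972)=-1.9642; B=V−Δ·S=246.7774
Node (0,0) S=82.0000: V=(p*·76.0461+(1−p*)·105.9877)/1.01=85.1749; Δ=(76.0461−105.9877)/(86.9200−74.6200)=-2.4343; B=V−Δ·S=284.7857
Each (Δ,B) replicates both successor values, so the strategy is self-financing and V0 is arbitrage-free.

(0,0): Delta=-2.4343 Bond=284.7857
(1,0): Delta=-3.5293 Bond=369.3461
(1,1): Delta=-1.9642 Bond=246.7774
(2,0): Delta=0.9669 Bond=67.7289
(2,1): Delta=-5.4593 Bond=525.6949
(2,2): Delta=-0.4640 Bond=111.0203
(3,0): Delta=7.7765 Bond=-352.3815
(3,1): Delta=-1.9561 Bond=278.8000
(3,2): Delta=-6.9630 Bond=657.0277
(3,3): Delta=2.3257 Bond=-160.3182
V0=85.1749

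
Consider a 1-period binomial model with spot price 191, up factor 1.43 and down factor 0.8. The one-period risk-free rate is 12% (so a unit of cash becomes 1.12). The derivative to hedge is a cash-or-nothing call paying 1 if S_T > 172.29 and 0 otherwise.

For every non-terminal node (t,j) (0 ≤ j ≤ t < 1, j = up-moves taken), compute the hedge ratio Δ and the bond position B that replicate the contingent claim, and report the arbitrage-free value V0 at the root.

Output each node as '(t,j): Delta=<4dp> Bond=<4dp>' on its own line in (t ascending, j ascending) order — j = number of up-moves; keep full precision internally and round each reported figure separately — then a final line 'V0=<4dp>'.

(0,0): Delta=0.0083 Bond=-1.1338
V0=0.4535

No-arbitrage ⇒ martingale measure with p* = (R−d)/(u−d) = 0.5079.
Payoff layer (t=1): V(1,0)=0.0000, V(1,1)=1.0000
(0,0): S=191.0000. Δ = (V_up−V_dn)/(S_up−S_dn) = (1.0000−0.0000)/(273.1300−152.8000) = 0.0083. V = [p*·1.0000 + (1−p*)·0.0000]/1.12 = 0.4535. B = V − Δ·S = -1.1338.
The time-0 hedge costs 0.4535, which is the no-arbitrage price.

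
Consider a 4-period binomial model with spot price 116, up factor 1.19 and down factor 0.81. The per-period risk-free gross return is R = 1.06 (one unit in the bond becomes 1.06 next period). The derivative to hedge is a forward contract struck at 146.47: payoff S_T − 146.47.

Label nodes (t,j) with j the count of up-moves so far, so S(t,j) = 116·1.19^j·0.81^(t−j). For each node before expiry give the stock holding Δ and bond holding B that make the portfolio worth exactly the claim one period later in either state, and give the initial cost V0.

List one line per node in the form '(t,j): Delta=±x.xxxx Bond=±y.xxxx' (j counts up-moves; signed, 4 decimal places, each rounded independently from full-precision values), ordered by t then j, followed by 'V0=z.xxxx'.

Since d<R<u, set p* = (R−d)/(u−d) = 0.6579; price each node as the discounted p*-expectation of its children.
Terminal values V(4,·): V(4,0)=-96.5358, V(4,1)=-73.1099, V(4,2)=-38.6940, V(4,3)=11.8675, V(4,4)=86.1493
  t=3,j=0: stock 61.6472 → up 73.3601 (V=-73.1099), down 49.9342 (V=-96.5358). Price -76.5321; hedge Δ=1.0000, bond B=-138.1792.
  t=3,j=1: stock 90.5680 → up 107.7760 (V=-38.6940), down 73.3601 (V=-73.1099). Price -47.6112; hedge Δ=1.0000, bond B=-138.1792.
  t=3,j=2: stock 133.0568 → up 158.3375 (V=11.8675), down 107.7760 (V=-38.6940). Price -5.1225; hedge Δ=1.0000, bond B=-138.1792.
  t=3,j=3: stock 195.4784 → up 232.6193 (V=86.1493), down 158.3375 (V=11.8675). Price 57.2992; hedge Δ=1.0000, bond B=-138.1792.
  t=2,j=0: stock 76.1076 → up 90.5680 (V=-47.6112), down 61.6472 (V=-76.5321). Price -54.2502; hedge Δ=1.0000, bond B=-130.3578.
  t=2,j=1: stock 111.8124 → up 133.0568 (V=-5.1225), down 90.5680 (V=-47.6112). Price -18.5454; hedge Δ=1.0000, bond B=-130.3578.
  t=2,j=2: stock 164.2676 → up 195.4784 (V=57.2992), down 133.0568 (V=-5.1225). Price 33.9098; hedge Δ=1.0000, bond B=-130.3578.
  t=1,j=0: stock 93.9600 → up 111.8124 (V=-18.5454), down 76.1076 (V=-54.2502). Price -29.0190; hedge Δ=1.0000, bond B=-122.9790.
  t=1,j=1: stock 138.0400 → up 164.2676 (V=33.9098), down 111.8124 (V=-18.5454). Price 15.0610; hedge Δ=1.0000, bond B=-122.9790.
  t=0,j=0: stock 116.0000 → up 138.0400 (V=15.0610), down 93.9600 (V=-29.0190). Price -0.0180; hedge Δ=1.0000, bond B=-116.0180.
Root portfolio cost Δ·116+B reproduces V0=-0.0180.

(0,0): Delta=1.0000 Bond=-116.0180
(1,0): Delta=1.0000 Bond=-122.9790
(1,1): Delta=1.0000 Bond=-122.9790
(2,0): Delta=1.0000 Bond=-130.3578
(2,1): Delta=1.0000 Bond=-130.3578
(2,2): Delta=1.0000 Bond=-130.3578
(3,0): Delta=1.0000 Bond=-138.1792
(3,1): Delta=1.0000 Bond=-138.1792
(3,2): Delta=1.0000 Bond=-138.1792
(3,3): Delta=1.0000 Bond=-138.1792
V0=-0.0180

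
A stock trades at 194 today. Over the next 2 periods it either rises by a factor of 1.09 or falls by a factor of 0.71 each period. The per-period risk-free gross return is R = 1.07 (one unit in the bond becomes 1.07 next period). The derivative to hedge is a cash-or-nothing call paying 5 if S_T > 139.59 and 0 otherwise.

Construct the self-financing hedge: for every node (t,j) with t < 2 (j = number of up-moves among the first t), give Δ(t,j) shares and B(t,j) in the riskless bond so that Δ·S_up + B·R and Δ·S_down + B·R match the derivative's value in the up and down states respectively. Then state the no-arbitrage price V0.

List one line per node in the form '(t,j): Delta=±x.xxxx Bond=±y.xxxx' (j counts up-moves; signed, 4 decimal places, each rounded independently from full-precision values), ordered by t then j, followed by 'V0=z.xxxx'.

(0,0): Delta=0.0033 Bond=3.7079
(1,0): Delta=0.0955 Bond=-8.7309
(1,1): Delta=0.0000 Bond=4.6729
V0=4.3551

Under the risk-neutral measure, an up-move has probability p* = (R−d)/(u−d) = 0.9474 and values discount at R = 1.07.
At expiry t=2: V(2,0)=0.0000, V(2,1)=5.0000, V(2,2)=5.0000
(1,0): S=137.7400. Δ = (V_up−V_dn)/(S_up−S_dn) = (5.0000−0.0000)/(150.1366−97.7954) = 0.0955. V = [p*·5.0000 + (1−p*)·0.0000]/1.07 = 4.4270. B = V − Δ·S = -8.7309.
(1,1): S=211.4600. Δ = (V_up−V_dn)/(S_up−S_dn) = (5.0000−5.0000)/(230.4914−150.1366) = 0.0000. V = [p*·5.0000 + (1−p*)·5.0000]/1.07 = 4.6729. B = V − Δ·S = 4.6729.
(0,0): S=194.0000. Δ = (V_up−V_dn)/(S_up−S_dn) = (4.6729−4.4270)/(211.4600−137.7400) = 0.0033. V = [p*·4.6729 + (1−p*)·4.4270]/1.07 = 4.3551. B = V − Δ·S = 3.7079.
Check: Δ(0,0)·S0 + B(0,0) = 4.3551 = V0.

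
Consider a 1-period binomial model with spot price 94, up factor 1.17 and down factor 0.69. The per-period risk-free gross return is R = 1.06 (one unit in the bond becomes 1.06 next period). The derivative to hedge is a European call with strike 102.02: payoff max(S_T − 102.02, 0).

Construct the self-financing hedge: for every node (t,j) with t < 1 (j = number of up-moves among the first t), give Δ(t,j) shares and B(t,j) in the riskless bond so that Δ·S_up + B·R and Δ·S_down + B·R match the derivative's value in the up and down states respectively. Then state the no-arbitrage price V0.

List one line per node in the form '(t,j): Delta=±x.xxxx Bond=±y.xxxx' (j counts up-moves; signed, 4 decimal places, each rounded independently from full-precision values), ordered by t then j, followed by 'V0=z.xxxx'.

The replicating-portfolio and risk-neutral prices coincide; use p* = (1.06−0.69)/(1.17−0.69) = 0.7708 for the latter.
At expiry t=1: V(1,0)=0.0000, V(1,1)=7.9600
Node (0,0) S=94.0000: V=(p*·7.9600+(1−p*)·0.0000)/1.06=5.7885; Δ=(7.9600−0.0000)/(109.9800−64.8600)=0.1764; B=V−Δ·S=-10.7948
Root portfolio cost Δ·94+B reproduces V0=5.7885.

(0,0): Delta=0.1764 Bond=-10.7948
V0=5.7885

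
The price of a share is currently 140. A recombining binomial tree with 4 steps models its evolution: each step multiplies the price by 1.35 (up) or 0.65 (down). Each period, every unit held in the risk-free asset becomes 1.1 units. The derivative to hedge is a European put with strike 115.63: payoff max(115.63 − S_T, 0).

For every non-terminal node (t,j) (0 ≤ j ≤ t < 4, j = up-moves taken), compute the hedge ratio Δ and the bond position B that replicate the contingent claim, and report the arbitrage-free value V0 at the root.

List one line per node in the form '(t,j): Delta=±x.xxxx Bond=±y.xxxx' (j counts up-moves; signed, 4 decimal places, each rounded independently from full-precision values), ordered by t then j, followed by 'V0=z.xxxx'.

(0,0): Delta=-0.1414 Bond=27.5917
(1,0): Delta=-0.4195 Bond=55.6604
(1,1): Delta=-0.0670 Bond=16.2900
(2,0): Delta=-1.0000 Bond=95.5620
(2,1): Delta=-0.2642 Bond=42.1512
(2,2): Delta=-0.0142 Bond=4.4566
(3,0): Delta=-1.0000 Bond=105.1182
(3,1): Delta=-1.0000 Bond=105.1182
(3,2): Delta=-0.0674 Bond=13.7264
(3,3): Delta=0.0000 Bond=0.0000
V0=7.7970

Since d<R<u, set p* = (R−d)/(u−d) = 0.6429; price each node as the discounted p*-expectation of its children.
Terminal payoffs: V(4,0)=90.6391, V(4,1)=63.7259, V(4,2)=7.8291, V(4,3)=0.0000, V(4,4)=0.0000
(3,0): S=38.4475. Δ = (V_up−V_dn)/(S_up−S_dn) = (63.7259−90.6391)/(51.9041−24.9909) = -1.0000. V = [p*·63.7259 + (1−p*)·90.6391]/1.1 = 66.6707. B = V − Δ·S = 105.1182.
(3,1): S=79.8525. Δ = (V_up−V_dn)/(S_up−S_dn) = (7.8291−63.7259)/(107.8009−51.9041) = -1.0000. V = [p*·7.8291 + (1−p*)·63.7259]/1.1 = 25.2657. B = V − Δ·S = 105.1182.
(3,2): S=165.8475. Δ = (V_up−V_dn)/(S_up−S_dn) = (0.0000−7.8291)/(223.8941−107.8009) = -0.0674. V = [p*·0.0000 + (1−p*)·7.8291]/1.1 = 2.5419. B = V − Δ·S = 13.7264.
(3,3): S=344.4525. Δ = (V_up−V_dn)/(S_up−S_dn) = (0.0000−0.0000)/(465.0109−223.8941) = 0.0000. V = [p*·0.0000 + (1−p*)·0.0000]/1.1 = 0.0000. B = V − Δ·S = 0.0000.
(2,0): S=59.1500. Δ = (V_up−V_dn)/(S_up−S_dn) = (25.2657−66.6707)/(79.8525−38.4475) = -1.0000. V = [p*·25.2657 + (1−p*)·66.6707]/1.1 = 36.4120. B = V − Δ·S = 95.5620.
(2,1): S=122.8500. Δ = (V_up−V_dn)/(S_up−S_dn) = (2.5419−25.2657)/(165.8475−79.8525) = -0.2642. V = [p*·2.5419 + (1−p*)·25.2657]/1.1 = 9.6887. B = V − Δ·S = 42.1512.
(2,2): S=255.1500. Δ = (V_up−V_dn)/(S_up−S_dn) = (0.0000−2.5419)/(344.4525−165.8475) = -0.0142. V = [p*·0.0000 + (1−p*)·2.5419]/1.1 = 0.8253. B = V − Δ·S = 4.4566.
(1,0): S=91.0000. Δ = (V_up−V_dn)/(S_up−S_dn) = (9.6887−36.4120)/(122.8500−59.1500) = -0.4195. V = [p*·9.6887 + (1−p*)·36.4120]/1.1 = 17.4843. B = V − Δ·S = 55.6604.
(1,1): S=189.0000. Δ = (V_up−V_dn)/(S_up−S_dn) = (0.8253−9.6887)/(255.1500−122.8500) = -0.0670. V = [p*·0.8253 + (1−p*)·9.6887]/1.1 = 3.6280. B = V − Δ·S = 16.2900.
(0,0): S=140.0000. Δ = (V_up−V_dn)/(S_up−S_dn) = (3.6280−17.4843)/(189.0000−91.0000) = -0.1414. V = [p*·3.6280 + (1−p*)·17.4843]/1.1 = 7.7970. B = V − Δ·S = 27.5917.
Self-financing check: at every node Δ·S+B equals the discounted successor values.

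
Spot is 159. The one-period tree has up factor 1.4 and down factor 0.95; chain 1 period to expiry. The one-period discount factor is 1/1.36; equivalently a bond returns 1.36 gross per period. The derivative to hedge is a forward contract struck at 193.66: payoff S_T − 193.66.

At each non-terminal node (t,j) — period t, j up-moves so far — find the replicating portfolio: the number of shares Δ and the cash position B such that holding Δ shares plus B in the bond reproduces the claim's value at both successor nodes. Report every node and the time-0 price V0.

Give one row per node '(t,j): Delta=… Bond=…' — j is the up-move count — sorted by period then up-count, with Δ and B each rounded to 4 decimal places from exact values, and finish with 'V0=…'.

Since d<R<u, set p* = (R−d)/(u−d) = 0.9111; price each node as the discounted p*-expectation of its children.
At expiry t=1: V(1,0)=-42.6100, V(1,1)=28.9400
  t=0,j=0: stock 159.0000 → up 222.6000 (V=28.9400), down 151.0500 (V=-42.6100). Price 16.6029; hedge Δ=1.0000, bond B=-142.3971.
Root portfolio cost Δ·159+B reproduces V0=16.6029.

(0,0): Delta=1.0000 Bond=-142.3971
V0=16.6029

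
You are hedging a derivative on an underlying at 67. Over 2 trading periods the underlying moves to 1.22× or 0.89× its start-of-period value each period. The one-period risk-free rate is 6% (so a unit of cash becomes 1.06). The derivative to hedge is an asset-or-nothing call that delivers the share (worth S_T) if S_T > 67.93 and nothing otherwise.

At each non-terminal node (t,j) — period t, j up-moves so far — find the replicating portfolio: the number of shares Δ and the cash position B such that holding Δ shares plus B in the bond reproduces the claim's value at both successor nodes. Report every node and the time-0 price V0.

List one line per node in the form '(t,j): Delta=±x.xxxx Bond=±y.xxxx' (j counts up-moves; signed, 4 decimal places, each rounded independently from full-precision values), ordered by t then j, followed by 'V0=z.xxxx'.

Under the risk-neutral measure, an up-move has probability p* = (R−d)/(u−d) = 0.5152 and values discount at R = 1.06.
Terminal values V(2,·): V(2,0)=0.0000, V(2,1)=72.7486, V(2,2)=99.7228
Node (1,0) S=59.6300: V=(p*·72.7486+(1−p*)·0.0000)/1.06=35.3552; Δ=(72.7486−0.0000)/(72.7486−53.0707)=3.6970; B=V−Δ·S=-185.0951
Node (1,1) S=81.7400: V=(p*·99.7228+(1−p*)·72.7486)/1.06=81.7400; Δ=(99.7228−72.7486)/(99.7228−72.7486)=1.0000; B=V−Δ·S=0.0000
Node (0,0) S=67.0000: V=(p*·81.7400+(1−p*)·35.3552)/1.06=55.8966; Δ=(81.7400−35.3552)/(81.7400−59.6300)=2.0979; B=V−Δ·S=-84.6633
Each (Δ,B) replicates both successor values, so the strategy is self-financing and V0 is arbitrage-free.

(0,0): Delta=2.0979 Bond=-84.6633
(1,0): Delta=3.6970 Bond=-185.0951
(1,1): Delta=1.0000 Bond=0.0000
V0=55.8966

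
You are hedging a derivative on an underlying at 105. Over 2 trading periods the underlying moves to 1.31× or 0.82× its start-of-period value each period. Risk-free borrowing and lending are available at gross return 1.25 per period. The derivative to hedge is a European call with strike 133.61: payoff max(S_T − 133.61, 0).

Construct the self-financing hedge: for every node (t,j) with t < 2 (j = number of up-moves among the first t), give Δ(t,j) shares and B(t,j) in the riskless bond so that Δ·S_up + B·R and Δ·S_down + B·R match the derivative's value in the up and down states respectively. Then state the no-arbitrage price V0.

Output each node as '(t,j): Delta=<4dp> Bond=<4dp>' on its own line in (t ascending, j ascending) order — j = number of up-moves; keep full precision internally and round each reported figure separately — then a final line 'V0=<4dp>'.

Risk-neutral probability p* = (R−d)/(u−d) = (1.25−0.82)/(1.31−0.82) = 0.8776.
Terminal values V(2,·): V(2,0)=0.0000, V(2,1)=0.0000, V(2,2)=46.5805
  t=1,j=0: stock 86.1000 → up 112.7910 (V=0.0000), down 70.6020 (V=0.0000). Price 0.0000; hedge Δ=0.0000, bond B=0.0000.
  t=1,j=1: stock 137.5500 → up 180.1905 (V=46.5805), down 112.7910 (V=0.0000). Price 32.7014; hedge Δ=0.6911, bond B=-62.3608.
  t=0,j=0: stock 105.0000 → up 137.5500 (V=32.7014), down 86.1000 (V=0.0000). Price 22.9577; hedge Δ=0.6356, bond B=-43.7798.
Self-financing check: at every node Δ·S+B equals the discounted successor values.

(0,0): Delta=0.6356 Bond=-43.7798
(1,0): Delta=0.0000 Bond=0.0000
(1,1): Delta=0.6911 Bond=-62.3608
V0=22.9577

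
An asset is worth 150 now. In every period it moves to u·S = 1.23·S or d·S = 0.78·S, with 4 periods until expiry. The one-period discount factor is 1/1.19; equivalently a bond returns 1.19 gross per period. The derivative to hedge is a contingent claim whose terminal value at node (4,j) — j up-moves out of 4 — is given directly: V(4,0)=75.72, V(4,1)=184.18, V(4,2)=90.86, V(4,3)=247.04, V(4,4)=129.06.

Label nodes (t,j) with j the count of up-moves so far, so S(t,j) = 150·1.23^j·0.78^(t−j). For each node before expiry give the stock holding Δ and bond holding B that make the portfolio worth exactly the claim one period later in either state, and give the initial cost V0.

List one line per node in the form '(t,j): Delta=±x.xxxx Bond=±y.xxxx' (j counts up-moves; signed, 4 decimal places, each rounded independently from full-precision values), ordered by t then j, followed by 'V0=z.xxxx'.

(0,0): Delta=-0.4976 Bond=154.1352
(1,0): Delta=1.5477 Bond=-55.8722
(1,1): Delta=-0.6241 Bond=206.7666
(2,0): Delta=-1.5425 Bond=215.5248
(2,1): Delta=1.7388 Bond=-94.0014
(2,2): Delta=-0.7703 Bond=279.2282
(3,0): Delta=3.3860 Bond=-94.3507
(3,1): Delta=-1.8475 Bond=290.7014
(3,2): Delta=1.9607 Bond=-151.1361
(3,3): Delta=-0.9393 Bond=379.4443
V0=79.4985

The replicating-portfolio and risk-neutral prices coincide; use p* = (1.19−0.78)/(1.23−0.78) = 0.9111 for the latter.
At expiry t=4: V(4,0)=75.7200, V(4,1)=184.1800, V(4,2)=90.8600, V(4,3)=247.0400, V(4,4)=129.0600
(3,0): S=71.1828. Δ = (V_up−V_dn)/(S_up−S_dn) = (184.1800−75.7200)/(87.5548−55.5226) = 3.3860. V = [p*·184.1800 + (1−p*)·75.7200]/1.19 = 146.6715. B = V − Δ·S = -94.3507.
(3,1): S=112.2498. Δ = (V_up−V_dn)/(S_up−S_dn) = (90.8600−184.1800)/(138.0673−87.5548) = -1.8475. V = [p*·90.8600 + (1−p*)·184.1800]/1.19 = 83.3236. B = V − Δ·S = 290.7014.
(3,2): S=177.0093. Δ = (V_up−V_dn)/(S_up−S_dn) = (247.0400−90.8600)/(217.7214−138.0673) = 1.9607. V = [p*·247.0400 + (1−p*)·90.8600]/1.19 = 195.9305. B = V − Δ·S = -151.1361.
(3,3): S=279.1300. Δ = (V_up−V_dn)/(S_up−S_dn) = (129.0600−247.0400)/(343.3300−217.7214) = -0.9393. V = [p*·129.0600 + (1−p*)·247.0400]/1.19 = 117.2665. B = V − Δ·S = 379.4443.
(2,0): S=91.2600. Δ = (V_up−V_dn)/(S_up−S_dn) = (83.3236−146.6715)/(112.2498−71.1828) = -1.5425. V = [p*·83.3236 + (1−p*)·146.6715]/1.19 = 74.7517. B = V − Δ·S = 215.5248.
(2,1): S=143.9100. Δ = (V_up−V_dn)/(S_up−S_dn) = (195.9305−83.3236)/(177.0093−112.2498) = 1.7388. V = [p*·195.9305 + (1−p*)·83.3236]/1.19 = 156.2362. B = V − Δ·S = -94.0014.
(2,2): S=226.9350. Δ = (V_up−V_dn)/(S_up−S_dn) = (117.2665−195.9305)/(279.1300−177.0093) = -0.7703. V = [p*·117.2665 + (1−p*)·195.9305]/1.19 = 104.4192. B = V − Δ·S = 279.2282.
(1,0): S=117.0000. Δ = (V_up−V_dn)/(S_up−S_dn) = (156.2362−74.7517)/(143.9100−91.2600) = 1.5477. V = [p*·156.2362 + (1−p*)·74.7517]/1.19 = 125.2043. B = V − Δ·S = -55.8722.
(1,1): S=184.5000. Δ = (V_up−V_dn)/(S_up−S_dn) = (104.4192−156.2362)/(226.9350−143.9100) = -0.6241. V = [p*·104.4192 + (1−p*)·156.2362]/1.19 = 91.6178. B = V − Δ·S = 206.7666.
(0,0): S=150.0000. Δ = (V_up−V_dn)/(S_up−S_dn) = (91.6178−125.2043)/(184.5000−117.0000) = -0.4976. V = [p*·91.6178 + (1−p*)·125.2043]/1.19 = 79.4985. B = V − Δ·S = 154.1352.
Root portfolio cost Δ·150+B reproduces V0=79.4985.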